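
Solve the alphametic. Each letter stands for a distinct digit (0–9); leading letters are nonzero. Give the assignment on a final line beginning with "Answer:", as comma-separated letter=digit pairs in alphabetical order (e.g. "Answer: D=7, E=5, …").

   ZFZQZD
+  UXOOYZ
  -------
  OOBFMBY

Step 1. [col 1: D + Z ≡ Y (mod 10)] Z=6 is one option consistent with column 1 (D + Z ≡ Y (mod 10), carry-in 0) — take it, so Z=6.
Step 2. [O] the sum has 7 digits but both addends have 6; that extra leading digit O is the final carry, namely 1. So O=1.
Step 3. [col 1: D + Z ≡ Y (mod 10)] several values work for D in column 1 (D + Z ≡ Y (mod 10), carry-in 0); try D=3. So D=3.
Step 4. [col 1: D + Z ≡ Y (mod 10)] column 1 reads D+Z+carry(0)=Y with D=3, Z=6; with digits 1,3,6 already taken and all letters distinct, the only value for Y is 9. So Y=9.
Step 5. [col 2: Z + Y ≡ B (mod 10)] column 2: given Z=6, Y=9, carry-in 0, and digits 1,3,6,9 already taken and all letters distinct, Z+Y≡B (mod 10) forces B=5. So B=5.
Step 6. [col 3: Q + O ≡ M (mod 10)] column 3 (Q + O ≡ M (mod 10), carry-in 1) doesn't pin Q yet; pick Q=0 and continue, so Q=0.
Step 7. [col 3: Q + O ≡ M (mod 10)] column 3: given Q=0, O=1, carry-in 1, and digits 0,1,3,5,6,9 already taken and all letters distinct, Q+O≡M (mod 10) forces M=2 ⇒ M=2.
Step 8. [col 4: Z + O ≡ F (mod 10)] in column 4 we have Z+O≡F with carry-in 0; given Z=6, O=1 and digits 0,1,2,3,5,6,9 already taken and all letters distinct, that pins F to 7, so F=7.
Step 9. [col 5: F + X ≡ B (mod 10)] in column 5 we have F+X≡B with carry-in 0; given F=7, B=5 and digits 0,1,2,3,5,6,7,9 already taken and all letters distinct, that pins X to 8 ⇒ X=8.
Step 10. [col 6: Z + U ≡ O (mod 10)] column 6: given Z=6, O=1, carry-in 1, and digits 0,1,2,3,5,6,7,8,9 already taken and all letters distinct, Z+U≡O (mod 10) forces U=4 ⇒ U=4.

Answer: B=5, D=3, F=7, M=2, O=1, Q=0, U=4, X=8, Y=9, Z=6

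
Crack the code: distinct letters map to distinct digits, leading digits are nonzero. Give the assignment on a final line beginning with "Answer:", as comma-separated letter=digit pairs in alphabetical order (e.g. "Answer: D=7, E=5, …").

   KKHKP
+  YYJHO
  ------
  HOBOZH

Step 1. [col 1: P + O ≡ H (mod 10)] no forcing yet in column 1 (carry-in 0); H=1 is free and consistent — try it. So H=1.
Step 2. [col 1: P + O ≡ H (mod 10)] column 1 (P + O ≡ H (mod 10), carry-in 0) doesn't pin P yet; pick P=7 and continue, so P=7.
Step 3. [col 1: P + O ≡ H (mod 10)] in column 1 we have P+O≡H with carry-in 0; given P=7, H=1 and digits 1,7 already taken and all letters distinct, that pins O to 4 ⇒ O=4.
Step 4. [col 2: K + H ≡ Z (mod 10)] several values work for K in column 2 (K + H ≡ Z (mod 10), carry-in 1); try K=8, so K=8.
Step 5. [col 2: K + H ≡ Z (mod 10)] column 2 reads K+H+carry(1)=Z with K=8, H=1; with digits 1,4,7,8 already taken and all letters distinct, the only value for Z is 0. So Z=0.
Step 6. [col 3: H + J ≡ O (mod 10)] column 3 reads H+J+carry(1)=O with H=1, O=4; with digits 0,1,4,7,8 already taken and all letters distinct, the only value for J is 2 ⇒ J=2.
Step 7. [col 4: K + Y ≡ B (mod 10)] column 4: given K=8, carry-in 0, and digits 0,1,2,4,7,8 already taken and all letters distinct, K+Y≡B (mod 10) forces Y=5. So Y=5.
Step 8. [col 4: K + Y ≡ B (mod 10)] from column 4 (K=8, Y=5, carry-in 0, digits 0,1,2,4,5,7,8 already taken and all letters distinct): B must equal 3 ⇒ B=3.

Answer: B=3, H=1, J=2, K=8, O=4, P=7, Y=5, Z=0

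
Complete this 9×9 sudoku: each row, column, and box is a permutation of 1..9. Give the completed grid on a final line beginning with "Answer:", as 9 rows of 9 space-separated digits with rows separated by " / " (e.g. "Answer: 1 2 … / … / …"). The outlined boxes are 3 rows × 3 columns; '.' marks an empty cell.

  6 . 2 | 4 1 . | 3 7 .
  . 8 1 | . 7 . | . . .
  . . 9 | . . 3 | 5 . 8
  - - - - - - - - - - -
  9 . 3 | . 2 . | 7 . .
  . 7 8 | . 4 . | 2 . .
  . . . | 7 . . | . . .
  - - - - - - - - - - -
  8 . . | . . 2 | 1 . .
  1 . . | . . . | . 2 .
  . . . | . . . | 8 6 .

Step 1. [r5c1∈{5}] r5c1 has the single candidate 5, so r5c1=5.
Step 2. [r1c9∈{9}] r1c9's peers cover all but 9. So r1c9=9.
Step 3. [r3c2∈{4}] nothing but 4 survives at r3c2. So r3c2=4.
Step 4. [r3c5∈{6}] r3c5 has the single candidate 6. So r3c5=6.
Step 5. [r2c8∈{4}] r2c8's peers cover all but 4, so r2c8=4.
Step 6. [r4c9∈{1,4,5,6}] 4 has one home in row 4: r4c9 ⇒ r4c9=4.
Step 7. [r7c3∈{4,5,6,7}] r7c3 is the only open cell in row 7 admitting 4, so r7c3=4.
Step 8. [r6c3∈{6}] r6c3's peers cover all but 6. So r6c3=6.
Step 9. [r6c7∈{9}] r6c7's peers cover all but 9, so r6c7=9.
Step 10. [r7c8∈{3,5,9}] col 8 places 9 nowhere but r7c8. So r7c8=9.
Step 11. [r9c6∈{1,4,5,7,9}] row 9 places 4 nowhere but r9c6. So r9c6=4.
Step 12. [r8c6∈{5,6,7,8,9}] across col 6, 7 lands solely at r8c6. So r8c6=7.
Step 13. [r8c3∈{5}] nothing but 5 survives at r8c3. So r8c3=5.
Step 14. [r8c9∈{3}] r8c9's peers cover all but 3, so r8c9=3.
Step 15. [r9c4∈{1,3,5,9}] row 9 places 1 nowhere but r9c4 ⇒ r9c4=1.
Step 16. [r5c9∈{1,6}] in box 6, 6 fits only at r5c9 ⇒ r5c9=6.
Step 17. [r6c9∈{1,5}] col 9 places 1 nowhere but r6c9. So r6c9=1.
Step 18. [r4c6∈{1,5,6,8}] col 6 places 6 nowhere but r4c6. So r4c6=6.
Step 19. [r9c3∈{7}] r9c3's peers cover all but 7, so r9c3=7.
Step 20. [r6c2∈{2}] r6c2's peers cover all but 2. So r6c2=2.
Step 21. [r9c9∈{5}] r9c9's peers cover all but 5. So r9c9=5.
Step 22. [r5c8∈{3}] only 3 remains possible at r5c8, so r5c8=3.
Step 23. [r7c4∈{3,5,6}] across col 4, 3 lands solely at r7c4 ⇒ r7c4=3.
Step 24. [r9c5∈{9}] nothing but 9 survives at r9c5. So r9c5=9.
Step 25. [r5c4∈{9}] only 9 remains possible at r5c4, so r5c4=9.
Step 26. [r8c5∈{8}] r8c5 has the single candidate 8. So r8c5=8.
Step 27. [r4c4∈{5,8}] 8 has one home in col 4: r4c4 ⇒ r4c4=8.
Step 28. [r6c6∈{5}] nothing but 5 survives at r6c6, so r6c6=5.
Step 29. [r2c1∈{3}] r2c1's peers cover all but 3. So r2c1=3.
Step 30. [r7c2∈{6}] only 6 remains possible at r7c2, so r7c2=6.
Step 31. [r3c4∈{2}] nothing but 2 survives at r3c4. So r3c4=2.
Step 32. [r1c6∈{8}] r1c6 is down to just 8. So r1c6=8.
Step 33. [r6c8∈{8}] r6c8 is down to just 8 ⇒ r6c8=8.
Step 34. [r1c2∈{5}] nothing but 5 survives at r1c2, so r1c2=5.
Step 35. [r4c2∈{1}] nothing but 1 survives at r4c2 ⇒ r4c2=1.
Step 36. [r3c8∈{1}] nothing but 1 survives at r3c8, so r3c8=1.
Step 37. [r9c1∈{2}] only 2 remains possible at r9c1. So r9c1=2.
Step 38. [r8c7∈{4}] only 4 remains possible at r8c7. So r8c7=4.
Step 39. [r6c5∈{3}] r6c5's peers cover all but 3, so r6c5=3.
Step 40. [r9c2∈{3}] only 3 remains possible at r9c2 ⇒ r9c2=3.
Step 41. [r2c6∈{9}] only 9 remains possible at r2c6 ⇒ r2c6=9.
Step 42. [r2c7∈{6}] nothing but 6 survives at r2c7 ⇒ r2c7=6.
Step 43. [r7c5∈{5}] r7c5's peers cover all but 5 ⇒ r7c5=5.
Step 44. [r5c6∈{1}] r5c6 is down to just 1 ⇒ r5c6=1.
Step 45. [r8c2∈{9}] r8c2's peers cover all but 9, so r8c2=9.
Step 46. [r7c9∈{7}] r7c9 has the single candidate 7 ⇒ r7c9=7.
Step 47. [r3c1∈{7}] r3c1's peers cover all but 7 ⇒ r3c1=7.
Step 48. [r6c1∈{4}] r6c1 is down to just 4. So r6c1=4.
Step 49. [r4c8∈{5}] nothing but 5 survives at r4c8, so r4c8=5.
Step 50. [r2c4∈{5}] only 5 remains possible at r2c4. So r2c4=5.
Step 51. [r8c4∈{6}] nothing but 6 survives at r8c4, so r8c4=6.
Step 52. [r2c9∈{2}] nothing but 2 survives at r2c9. So r2c9=2.

Answer: 6 5 2 4 1 8 3 7 9 / 3 8 1 5 7 9 6 4 2 / 7 4 9 2 6 3 5 1 8 / 9 1 3 8 2 6 7 5 4 / 5 7 8 9 4 1 2 3 6 / 4 2 6 7 3 5 9 8 1 / 8 6 4 3 5 2 1 9 7 / 1 9 5 6 8 7 4 2 3 / 2 3 7 1 9 4 8 6 5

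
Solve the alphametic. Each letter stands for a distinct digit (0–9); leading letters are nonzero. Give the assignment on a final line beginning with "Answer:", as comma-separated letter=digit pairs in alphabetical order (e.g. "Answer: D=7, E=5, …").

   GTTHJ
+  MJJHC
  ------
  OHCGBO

Step 1. [col 1: J + C ≡ O (mod 10)] O=1 is one option consistent with column 1 (J + C ≡ O (mod 10), carry-in 0) — take it ⇒ O=1.
Step 2. [col 1: J + C ≡ O (mod 10)] J=7 is one option consistent with column 1 (J + C ≡ O (mod 10), carry-in 0) — take it, so J=7.
Step 3. [col 1: J + C ≡ O (mod 10)] in column 1 we have J+C≡O with carry-in 0; given J=7, O=1 and digits 1,7 already taken and all letters distinct, that pins C to 4, so C=4.
Step 4. [col 2: H + H ≡ B (mod 10)] no forcing yet in column 2 (carry-in 1); H=2 is free and consistent — try it. So H=2.
Step 5. [col 2: H + H ≡ B (mod 10)] column 2 reads H+H+carry(1)=B with H=2; with digits 1,2,4,7 already taken and all letters distinct, the only value for B is 5. So B=5.
Step 6. [col 3: T + J ≡ G (mod 10)] G=3 is one option consistent with column 3 (T + J ≡ G (mod 10), carry-in 0) — take it. So G=3.
Step 7. [col 3: T + J ≡ G (mod 10)] from column 3 (J=7, G=3, carry-in 0, digits 1,2,3,4,5,7 already taken and all letters distinct): T must equal 6 ⇒ T=6.
Step 8. [col 5: G + M ≡ H (mod 10)] column 5: given G=3, H=2, carry-in 1, and digits 1,2,3,4,5,6,7 already taken and all letters distinct, G+M≡H (mod 10) forces M=8. So M=8.

Answer: B=5, C=4, G=3, H=2, J=7, M=8, O=1, T=6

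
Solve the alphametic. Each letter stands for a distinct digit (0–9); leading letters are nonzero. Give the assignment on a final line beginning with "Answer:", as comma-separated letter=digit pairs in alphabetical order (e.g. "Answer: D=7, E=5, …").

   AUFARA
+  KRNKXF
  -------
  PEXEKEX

Step 1. [col 1: A + F ≡ X (mod 10)] several values work for F in column 1 (A + F ≡ X (mod 10), carry-in 0); try F=7. So F=7.
Step 2. [col 1: A + F ≡ X (mod 10)] column 1 (A + F ≡ X (mod 10), carry-in 0) doesn't pin X yet; pick X=6 and continue, so X=6.
Step 3. [col 1: A + F ≡ X (mod 10)] from column 1 (F=7, X=6, carry-in 0, digits 6,7 already taken and all letters distinct): A must equal 9, so A=9.
Step 4. [col 2: R + X ≡ E (mod 10)] several values work for R in column 2 (R + X ≡ E (mod 10), carry-in 1); try R=5 ⇒ R=5.
Step 5. [P] adding two 6-digit numbers gives at most 6+1 digits, and here it does — P is that final carry and must be 1. So P=1.
Step 6. [col 2: R + X ≡ E (mod 10)] column 2: given R=5, X=6, carry-in 1, and digits 1,5,6,7,9 already taken and all letters distinct, R+X≡E (mod 10) forces E=2 ⇒ E=2.
Step 7. [col 3: A + K ≡ K (mod 10)] K=3 is one option consistent with column 3 (A + K ≡ K (mod 10), carry-in 1) — take it, so K=3.
Step 8. [col 4: F + N ≡ E (mod 10)] in column 4 we have F+N≡E with carry-in 1; given F=7, E=2 and digits 1,2,3,5,6,7,9 already taken and all letters distinct, that pins N to 4 ⇒ N=4.
Step 9. [col 5: U + R ≡ X (mod 10)] column 5 reads U+R+carry(1)=X with R=5, X=6; with digits 1,2,3,4,5,6,7,9 already taken and all letters distinct, the only value for U is 0. So U=0.

Answer: A=9, E=2, F=7, K=3, N=4, P=1, R=5, U=0, X=6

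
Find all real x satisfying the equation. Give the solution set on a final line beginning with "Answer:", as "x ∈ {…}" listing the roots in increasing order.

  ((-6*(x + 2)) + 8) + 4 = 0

Step 1. [((-6*(x + 2)) + 8) + 4 = 0] the outer +4 inverts by subtracting 4 ⇒ sub: (-6*(x + 2)) + 8 = -4.
Step 2. [(-6*(x + 2)) + 8 = -4] the outer +8 inverts by subtracting 8. So sub: -6*(x + 2) = -12.
Step 3. [-6*(x + 2) = -12] divide by the outer -6. So div: x + 2 = 2.
Step 4. [x + 2 = 2] +2 is outermost — subtract 2 both sides. So sub: x = 0.

Answer: x ∈ {0}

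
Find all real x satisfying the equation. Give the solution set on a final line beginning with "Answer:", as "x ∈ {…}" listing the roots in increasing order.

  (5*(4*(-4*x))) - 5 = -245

Step 1. [(5*(4*(-4*x))) - 5 = -245] 5 | LHS and 5 | -245: pull 5 out, so factor: (4*(-4*x)) - 1 = -49.
Step 2. [(4*(-4*x)) - 1 = -49] add 1: x sits inside (… - 1). So sub: 4*(-4*x) = -48.
Step 3. [4*(-4*x) = -48] leading coefficient 4: divide by 4, so div: -4*x = -12.
Step 4. [-4*x = -12] leading coefficient -4: divide by -4 ⇒ div: x = 3.

Answer: x ∈ {3}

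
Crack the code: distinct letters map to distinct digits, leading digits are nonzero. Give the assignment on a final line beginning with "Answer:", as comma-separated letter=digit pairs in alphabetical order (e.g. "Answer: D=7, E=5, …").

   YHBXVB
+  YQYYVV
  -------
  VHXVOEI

Step 1. [col 1: B + V ≡ I (mod 10)] several values work for B in column 1 (B + V ≡ I (mod 10), carry-in 0); try B=6 ⇒ B=6.
Step 2. [col 1: B + V ≡ I (mod 10)] I=7 is one option consistent with column 1 (B + V ≡ I (mod 10), carry-in 0) — take it. So I=7.
Step 3. [col 1: B + V ≡ I (mod 10)] from column 1 (B=6, I=7, carry-in 0, digits 6,7 already taken and all letters distinct): V must equal 1. So V=1.
Step 4. [col 2: V + V ≡ E (mod 10)] from column 2 (V=1, carry-in 0, digits 1,6,7 already taken and all letters distinct): E must equal 2. So E=2.
Step 5. [col 3: X + Y ≡ O (mod 10)] column 3 (X + Y ≡ O (mod 10), carry-in 0) doesn't pin X yet; pick X=4 and continue ⇒ X=4.
Step 6. [col 3: X + Y ≡ O (mod 10)] no forcing yet in column 3 (carry-in 0); O=9 is free and consistent — try it, so O=9.
Step 7. [col 3: X + Y ≡ O (mod 10)] column 3 reads X+Y+carry(0)=O with X=4, O=9; with digits 1,2,4,6,7,9 already taken and all letters distinct, the only value for Y is 5 ⇒ Y=5.
Step 8. [col 5: H + Q ≡ X (mod 10)] several values work for Q in column 5 (H + Q ≡ X (mod 10), carry-in 1); try Q=3 ⇒ Q=3.
Step 9. [col 5: H + Q ≡ X (mod 10)] column 5: given Q=3, X=4, carry-in 1, and digits 1,2,3,4,5,6,7,9 already taken and all letters distinct, H+Q≡X (mod 10) forces H=0. So H=0.

Answer: B=6, E=2, H=0, I=7, O=9, Q=3, V=1, X=4, Y=5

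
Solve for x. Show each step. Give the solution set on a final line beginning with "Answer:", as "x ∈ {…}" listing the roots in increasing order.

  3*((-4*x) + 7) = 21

Step 1. [3*((-4*x) + 7) = 21] leading coefficient 3: divide by 3 ⇒ div: (-4*x) + 7 = 7.
Step 2. [(-4*x) + 7 = 7] 7 comes off first (subtract 7), so sub: -4*x = 0.
Step 3. [-4*x = 0] -4 out front; divide by -4. So div: x = 0.

Answer: x ∈ {0}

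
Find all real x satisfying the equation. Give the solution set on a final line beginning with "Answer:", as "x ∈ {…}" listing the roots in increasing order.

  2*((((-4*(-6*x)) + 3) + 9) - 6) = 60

Step 1. [2*((((-4*(-6*x)) + 3) + 9) - 6) = 60] 2 out front; divide by 2. So div: (((-4*(-6*x)) + 3) + 9) - 6 = 30.
Step 2. [(((-4*(-6*x)) + 3) + 9) - 6 = 30] add 6: x sits inside (… - 6) ⇒ sub: ((-4*(-6*x)) + 3) + 9 = 36.
Step 3. [((-4*(-6*x)) + 3) + 9 = 36] peel the +9: subtract 9 from each side. So sub: (-4*(-6*x)) + 3 = 27.
Step 4. [(-4*(-6*x)) + 3 = 27] +3 is outermost — subtract 3 both sides, so sub: -4*(-6*x) = 24.
Step 5. [-4*(-6*x) = 24] LHS = -4·(…); ÷-4 both sides. So div: -6*x = -6.
Step 6. [-6*x = -6] leading coefficient -6: divide by -6, so div: x = 1.

Answer: x ∈ {1}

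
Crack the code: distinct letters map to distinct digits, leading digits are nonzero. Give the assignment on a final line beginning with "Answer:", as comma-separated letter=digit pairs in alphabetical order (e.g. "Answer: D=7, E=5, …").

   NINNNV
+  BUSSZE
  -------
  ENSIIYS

Step 1. [col 1: V + E ≡ S (mod 10)] column 1 (V + E ≡ S (mod 10), carry-in 0) doesn't pin V yet; pick V=3 and continue, so V=3.
Step 2. [col 1: V + E ≡ S (mod 10)] several values work for E in column 1 (V + E ≡ S (mod 10), carry-in 0); try E=1. So E=1.
Step 3. [col 1: V + E ≡ S (mod 10)] column 1 reads V+E+carry(0)=S with V=3, E=1; with digits 1,3 already taken and all letters distinct, the only value for S is 4. So S=4.
Step 4. [col 2: N + Z ≡ Y (mod 10)] several values work for Z in column 2 (N + Z ≡ Y (mod 10), carry-in 0); try Z=5 ⇒ Z=5.
Step 5. [col 2: N + Z ≡ Y (mod 10)] no forcing yet in column 2 (carry-in 0); Y=7 is free and consistent — try it ⇒ Y=7.
Step 6. [col 2: N + Z ≡ Y (mod 10)] from column 2 (Z=5, Y=7, carry-in 0, digits 1,3,4,5,7 already taken and all letters distinct): N must equal 2. So N=2.
Step 7. [col 3: N + S ≡ I (mod 10)] column 3 reads N+S+carry(0)=I with N=2, S=4; with digits 1,2,3,4,5,7 already taken and all letters distinct, the only value for I is 6. So I=6.
Step 8. [col 5: I + U ≡ S (mod 10)] in column 5 we have I+U≡S with carry-in 0; given I=6, S=4 and digits 1,2,3,4,5,6,7 already taken and all letters distinct, that pins U to 8, so U=8.
Step 9. [col 6: N + B ≡ N (mod 10)] column 6: given N=2, carry-in 1, and digits 1,2,3,4,5,6,7,8 already taken and all letters distinct, N+B≡N (mod 10) forces B=9. So B=9.

Answer: B=9, E=1, I=6, N=2, S=4, U=8, V=3, Y=7, Z=5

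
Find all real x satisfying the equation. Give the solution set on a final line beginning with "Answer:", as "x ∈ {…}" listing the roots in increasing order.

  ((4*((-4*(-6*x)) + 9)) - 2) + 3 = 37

Step 1. [((4*((-4*(-6*x)) + 9)) - 2) + 3 = 37] peel the +3: subtract 3 from each side. So sub: (4*((-4*(-6*x)) + 9)) - 2 = 34.
Step 2. [(4*((-4*(-6*x)) + 9)) - 2 = 34] the outer -2 inverts by adding 2. So sub: 4*((-4*(-6*x)) + 9) = 36.
Step 3. [4*((-4*(-6*x)) + 9) = 36] 4 out front; divide by 4. So div: (-4*(-6*x)) + 9 = 9.
Step 4. [(-4*(-6*x)) + 9 = 9] 9 comes off first (subtract 9), so sub: -4*(-6*x) = 0.
Step 5. [-4*(-6*x) = 0] divide by the outer -4, so div: -6*x = 0.
Step 6. [-6*x = 0] divide by the outer -6. So div: x = 0.

Answer: x ∈ {0}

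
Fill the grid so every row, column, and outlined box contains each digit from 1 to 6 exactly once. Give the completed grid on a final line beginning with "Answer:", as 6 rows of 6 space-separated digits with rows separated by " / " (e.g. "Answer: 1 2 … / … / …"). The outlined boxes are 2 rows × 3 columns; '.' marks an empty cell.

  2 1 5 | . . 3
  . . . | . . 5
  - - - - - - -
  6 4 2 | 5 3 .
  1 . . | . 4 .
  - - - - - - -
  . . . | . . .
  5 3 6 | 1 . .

Step 1. [r6c5∈{2}] only 2 remains possible at r6c5, so r6c5=2.
Step 2. [r1c5∈{6}] r1c5 is down to just 6, so r1c5=6.
Step 3. [r5c1∈{4}] only 4 remains possible at r5c1 ⇒ r5c1=4.
Step 4. [r2c3∈{3,4}] across col 3, 4 lands solely at r2c3 ⇒ r2c3=4.
Step 5. [r5c6∈{6}] r5c6 has the single candidate 6 ⇒ r5c6=6.
Step 6. [r4c6∈{2}] only 2 remains possible at r4c6, so r4c6=2.
Step 7. [r2c4∈{2}] nothing but 2 survives at r2c4, so r2c4=2.
Step 8. [r5c5∈{5}] r5c5's peers cover all but 5 ⇒ r5c5=5.
Step 9. [r4c4∈{6}] r4c4 has the single candidate 6. So r4c4=6.
Step 10. [r1c4∈{4}] r1c4 is down to just 4. So r1c4=4.
Step 11. [r2c1∈{3}] r2c1 is down to just 3 ⇒ r2c1=3.
Step 12. [r4c3∈{3}] r4c3 has the single candidate 3 ⇒ r4c3=3.
Step 13. [r6c6∈{4}] r6c6 has the single candidate 4, so r6c6=4.
Step 14. [r5c4∈{3}] r5c4 has the single candidate 3. So r5c4=3.
Step 15. [r2c2∈{6}] r2c2's peers cover all but 6, so r2c2=6.
Step 16. [r2c5∈{1}] only 1 remains possible at r2c5. So r2c5=1.
Step 17. [r3c6∈{1}] r3c6 has the single candidate 1, so r3c6=1.
Step 18. [r4c2∈{5}] r4c2's peers cover all but 5, so r4c2=5.
Step 19. [r5c3∈{1}] only 1 remains possible at r5c3, so r5c3=1.
Step 20. [r5c2∈{2}] r5c2 is down to just 2, so r5c2=2.

Answer: 2 1 5 4 6 3 / 3 6 4 2 1 5 / 6 4 2 5 3 1 / 1 5 3 6 4 2 / 4 2 1 3 5 6 / 5 3 6 1 2 4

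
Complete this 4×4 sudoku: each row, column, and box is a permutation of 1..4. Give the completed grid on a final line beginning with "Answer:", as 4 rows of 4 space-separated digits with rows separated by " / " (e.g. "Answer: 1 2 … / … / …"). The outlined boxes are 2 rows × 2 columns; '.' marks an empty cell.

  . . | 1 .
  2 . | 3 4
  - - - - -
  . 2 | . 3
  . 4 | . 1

Step 1. [r4c1∈{3}] only 3 remains possible at r4c1, so r4c1=3.
Step 2. [r1c4∈{2}] r1c4 is down to just 2, so r1c4=2.
Step 3. [r4c3∈{2}] r4c3 has the single candidate 2. So r4c3=2.
Step 4. [r3c3∈{4}] only 4 remains possible at r3c3 ⇒ r3c3=4.
Step 5. [r1c1∈{4}] only 4 remains possible at r1c1. So r1c1=4.
Step 6. [r3c1∈{1}] r3c1's peers cover all but 1, so r3c1=1.
Step 7. [r1c2∈{3}] r1c2 is down to just 3. So r1c2=3.
Step 8. [r2c2∈{1}] nothing but 1 survives at r2c2, so r2c2=1.

Answer: 4 3 1 2 / 2 1 3 4 / 1 2 4 3 / 3 4 2 1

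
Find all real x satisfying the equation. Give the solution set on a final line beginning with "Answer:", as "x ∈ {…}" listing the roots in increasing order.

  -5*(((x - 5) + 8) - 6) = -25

Step 1. [-5*(((x - 5) + 8) - 6) = -25] -5 out front; divide by -5. So div: ((x - 5) + 8) - 6 = 5.
Step 2. [((x - 5) + 8) - 6 = 5] 6 comes off first (add 6). So sub: (x - 5) + 8 = 11.
Step 3. [(x - 5) + 8 = 11] +8 is outermost — subtract 8 both sides ⇒ sub: x - 5 = 3.
Step 4. [x - 5 = 3] -5 is outermost — add 5 both sides. So sub: x = 8.

Answer: x ∈ {8}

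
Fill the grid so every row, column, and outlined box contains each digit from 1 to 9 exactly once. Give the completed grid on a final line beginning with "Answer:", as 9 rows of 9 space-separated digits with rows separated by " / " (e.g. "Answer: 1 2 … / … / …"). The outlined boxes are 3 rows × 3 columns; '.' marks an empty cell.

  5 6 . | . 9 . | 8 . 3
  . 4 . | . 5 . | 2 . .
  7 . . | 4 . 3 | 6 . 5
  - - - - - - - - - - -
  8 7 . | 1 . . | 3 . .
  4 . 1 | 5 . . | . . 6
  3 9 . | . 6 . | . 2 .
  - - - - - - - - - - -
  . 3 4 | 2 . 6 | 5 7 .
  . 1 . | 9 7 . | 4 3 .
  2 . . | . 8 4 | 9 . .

Step 1. [r2c9∈{1,7,9}] in box 3, 7 fits only at r2c9, so r2c9=7.
Step 2. [r8c3∈{5,6,8}] 8 has one home in box 7: r8c3, so r8c3=8.
Step 3. [r1c3∈{2}] only 2 remains possible at r1c3 ⇒ r1c3=2.
Step 4. [r4c9∈{4,9}] col 9 places 9 nowhere but r4c9. So r4c9=9.
Step 5. [r5c6∈{2,7,8,9}] row 5 places 9 nowhere but r5c6. So r5c6=9.
Step 6. [r3c5∈{1,2}] r3c5 is the only open cell in row 3 admitting 2, so r3c5=2.
Step 7. [r3c8∈{1,9}] r3c8 is the only open cell in row 3 admitting 1 ⇒ r3c8=1.
Step 8. [r6c9∈{1,4,8}] in row 6, 4 fits only at r6c9 ⇒ r6c9=4.
Step 9. [r2c8∈{9}] r2c8 has the single candidate 9. So r2c8=9.
Step 10. [r6c3∈{5}] r6c3 is down to just 5, so r6c3=5.
Step 11. [r1c6∈{1,7}] across row 1, 1 lands solely at r1c6 ⇒ r1c6=1.
Step 12. [r6c6∈{7,8}] col 6 places 7 nowhere but r6c6 ⇒ r6c6=7.
Step 13. [r9c8∈{6}] r9c8 is down to just 6. So r9c8=6.
Step 14. [r7c5∈{1}] r7c5 has the single candidate 1, so r7c5=1.
Step 15. [r2c4∈{6,8}] row 2 places 6 nowhere but r2c4, so r2c4=6.
Step 16. [r2c6∈{8}] only 8 remains possible at r2c6, so r2c6=8.
Step 17. [r2c1∈{1}] r2c1 is down to just 1, so r2c1=1.
Step 18. [r9c4∈{3}] r9c4 is down to just 3, so r9c4=3.
Step 19. [r4c3∈{6}] r4c3 has the single candidate 6, so r4c3=6.
Step 20. [r3c2∈{8}] r3c2 has the single candidate 8 ⇒ r3c2=8.
Step 21. [r4c6∈{2}] r4c6's peers cover all but 2. So r4c6=2.
Step 22. [r6c4∈{8}] nothing but 8 survives at r6c4. So r6c4=8.
Step 23. [r1c4∈{7}] r1c4 is down to just 7, so r1c4=7.
Step 24. [r3c3∈{9}] r3c3's peers cover all but 9. So r3c3=9.
Step 25. [r5c2∈{2}] r5c2's peers cover all but 2. So r5c2=2.
Step 26. [r8c1∈{6}] nothing but 6 survives at r8c1, so r8c1=6.
Step 27. [r7c1∈{9}] r7c1 is down to just 9, so r7c1=9.
Step 28. [r2c3∈{3}] r2c3 has the single candidate 3 ⇒ r2c3=3.
Step 29. [r8c9∈{2}] nothing but 2 survives at r8c9. So r8c9=2.
Step 30. [r7c9∈{8}] r7c9 is down to just 8, so r7c9=8.
Step 31. [r8c6∈{5}] r8c6's peers cover all but 5. So r8c6=5.
Step 32. [r9c3∈{7}] r9c3 is down to just 7, so r9c3=7.
Step 33. [r6c7∈{1}] r6c7 is down to just 1 ⇒ r6c7=1.
Step 34. [r1c8∈{4}] nothing but 4 survives at r1c8, so r1c8=4.
Step 35. [r5c7∈{7}] nothing but 7 survives at r5c7, so r5c7=7.
Step 36. [r4c8∈{5}] r4c8 has the single candidate 5, so r4c8=5.
Step 37. [r9c2∈{5}] only 5 remains possible at r9c2, so r9c2=5.
Step 38. [r4c5∈{4}] nothing but 4 survives at r4c5. So r4c5=4.
Step 39. [r5c5∈{3}] r5c5's peers cover all but 3 ⇒ r5c5=3.
Step 40. [r9c9∈{1}] nothing but 1 survives at r9c9 ⇒ r9c9=1.
Step 41. [r5c8∈{8}] r5c8 is down to just 8 ⇒ r5c8=8.

Answer: 5 6 2 7 9 1 8 4 3 / 1 4 3 6 5 8 2 9 7 / 7 8 9 4 2 3 6 1 5 / 8 7 6 1 4 2 3 5 9 / 4 2 1 5 3 9 7 8 6 / 3 9 5 8 6 7 1 2 4 / 9 3 4 2 1 6 5 7 8 / 6 1 8 9 7 5 4 3 2 / 2 5 7 3 8 4 9 6 1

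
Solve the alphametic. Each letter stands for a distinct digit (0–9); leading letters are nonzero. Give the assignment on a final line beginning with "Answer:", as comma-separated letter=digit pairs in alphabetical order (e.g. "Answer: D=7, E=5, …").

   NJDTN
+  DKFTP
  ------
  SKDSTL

Step 1. [col 1: N + P ≡ L (mod 10)] P=8 is one option consistent with column 1 (N + P ≡ L (mod 10), carry-in 0) — take it, so P=8.
Step 2. [col 1: N + P ≡ L (mod 10)] N=7 is one option consistent with column 1 (N + P ≡ L (mod 10), carry-in 0) — take it, so N=7.
Step 3. [S] the sum has 6 digits but both addends have 5; that extra leading digit S is the final carry, namely 1 ⇒ S=1.
Step 4. [col 1: N + P ≡ L (mod 10)] in column 1 we have N+P≡L with carry-in 0; given N=7, P=8 and digits 1,7,8 already taken and all letters distinct, that pins L to 5 ⇒ L=5.
Step 5. [col 2: T + T ≡ T (mod 10)] column 2: given nothing yet, carry-in 1, and digits 1,5,7,8 already taken and all letters distinct, T+T≡T (mod 10) forces T=9. So T=9.
Step 6. [col 3: D + F ≡ S (mod 10)] several values work for F in column 3 (D + F ≡ S (mod 10), carry-in 1); try F=4 ⇒ F=4.
Step 7. [col 3: D + F ≡ S (mod 10)] column 3: given F=4, S=1, carry-in 1, and digits 1,4,5,7,8,9 already taken and all letters distinct, D+F≡S (mod 10) forces D=6. So D=6.
Step 8. [col 4: J + K ≡ D (mod 10)] several values work for K in column 4 (J + K ≡ D (mod 10), carry-in 1); try K=3 ⇒ K=3.
Step 9. [col 4: J + K ≡ D (mod 10)] column 4 reads J+K+carry(1)=D with K=3, D=6; with digits 1,3,4,5,6,7,8,9 already taken and all letters distinct, the only value for J is 2 ⇒ J=2.

Answer: D=6, F=4, J=2, K=3, L=5, N=7, P=8, S=1, T=9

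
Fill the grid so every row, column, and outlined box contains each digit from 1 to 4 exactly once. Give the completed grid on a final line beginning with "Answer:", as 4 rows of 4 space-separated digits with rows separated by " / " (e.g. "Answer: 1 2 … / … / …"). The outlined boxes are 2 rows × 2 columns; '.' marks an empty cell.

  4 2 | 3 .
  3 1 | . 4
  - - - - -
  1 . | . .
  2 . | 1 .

Step 1. [r4c4∈{3}] r4c4 has the single candidate 3, so r4c4=3.
Step 2. [r3c3∈{2,4}] across col 3, 4 lands solely at r3c3 ⇒ r3c3=4.
Step 3. [r3c2∈{3}] only 3 remains possible at r3c2 ⇒ r3c2=3.
Step 4. [r2c3∈{2}] r2c3 is down to just 2 ⇒ r2c3=2.
Step 5. [r3c4∈{2}] r3c4 has the single candidate 2, so r3c4=2.
Step 6. [r4c2∈{4}] only 4 remains possible at r4c2, so r4c2=4.
Step 7. [r1c4∈{1}] r1c4's peers cover all but 1 ⇒ r1c4=1.

Answer: 4 2 3 1 / 3 1 2 4 / 1 3 4 2 / 2 4 1 3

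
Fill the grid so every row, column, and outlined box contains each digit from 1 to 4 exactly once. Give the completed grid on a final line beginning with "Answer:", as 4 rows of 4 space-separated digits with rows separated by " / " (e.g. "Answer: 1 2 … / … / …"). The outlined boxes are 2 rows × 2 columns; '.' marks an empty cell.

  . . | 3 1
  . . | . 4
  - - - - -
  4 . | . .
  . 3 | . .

Step 1. [r1c1∈{2}] only 2 remains possible at r1c1, so r1c1=2.
Step 2. [r3c2∈{1,2}] col 2 places 2 nowhere but r3c2 ⇒ r3c2=2.
Step 3. [r4c3∈{1,2,4}] r4c3 is the only open cell in row 4 admitting 4. So r4c3=4.
Step 4. [r4c1∈{1}] nothing but 1 survives at r4c1, so r4c1=1.
Step 5. [r2c1∈{3}] only 3 remains possible at r2c1, so r2c1=3.
Step 6. [r3c3∈{1}] only 1 remains possible at r3c3 ⇒ r3c3=1.
Step 7. [r3c4∈{3}] nothing but 3 survives at r3c4. So r3c4=3.
Step 8. [r2c3∈{2}] nothing but 2 survives at r2c3 ⇒ r2c3=2.
Step 9. [r4c4∈{2}] r4c4 is down to just 2 ⇒ r4c4=2.
Step 10. [r1c2∈{4}] only 4 remains possible at r1c2, so r1c2=4.
Step 11. [r2c2∈{1}] only 1 remains possible at r2c2 ⇒ r2c2=1.

Answer: 2 4 3 1 / 3 1 2 4 / 4 2 1 3 / 1 3 4 2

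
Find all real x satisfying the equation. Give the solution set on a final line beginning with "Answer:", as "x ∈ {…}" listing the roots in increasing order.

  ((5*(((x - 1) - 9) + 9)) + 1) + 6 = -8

Step 1. [((5*(((x - 1) - 9) + 9)) + 1) + 6 = -8] the outer +6 inverts by subtracting 6, so sub: (5*(((x - 1) - 9) + 9)) + 1 = -14.
Step 2. [(5*(((x - 1) - 9) + 9)) + 1 = -14] +1 is outermost — subtract 1 both sides. So sub: 5*(((x - 1) - 9) + 9) = -15.
Step 3. [5*(((x - 1) - 9) + 9) = -15] divide by the outer 5. So div: ((x - 1) - 9) + 9 = -3.
Step 4. [((x - 1) - 9) + 9 = -3] peel the +9: subtract 9 from each side, so sub: (x - 1) - 9 = -12.
Step 5. [(x - 1) - 9 = -12] add 9: x sits inside (… - 9) ⇒ sub: x - 1 = -3.
Step 6. [x - 1 = -3] -1 is outermost — add 1 both sides ⇒ sub: x = -2.

Answer: x ∈ {-2}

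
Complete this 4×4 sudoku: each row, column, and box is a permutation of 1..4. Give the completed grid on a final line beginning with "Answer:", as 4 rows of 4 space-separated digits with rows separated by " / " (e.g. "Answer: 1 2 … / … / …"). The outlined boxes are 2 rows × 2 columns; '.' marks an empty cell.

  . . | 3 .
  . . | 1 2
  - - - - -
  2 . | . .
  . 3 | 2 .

Step 1. [r2c2∈{4}] only 4 remains possible at r2c2 ⇒ r2c2=4.
Step 2. [r3c2∈{1}] r3c2 is down to just 1 ⇒ r3c2=1.
Step 3. [r1c4∈{4}] r1c4's peers cover all but 4, so r1c4=4.
Step 4. [r1c2∈{2}] only 2 remains possible at r1c2, so r1c2=2.
Step 5. [r1c1∈{1}] nothing but 1 survives at r1c1, so r1c1=1.
Step 6. [r2c1∈{3}] r2c1 has the single candidate 3 ⇒ r2c1=3.
Step 7. [r3c4∈{3}] r3c4 is down to just 3 ⇒ r3c4=3.
Step 8. [r4c1∈{4}] only 4 remains possible at r4c1, so r4c1=4.
Step 9. [r4c4∈{1}] only 1 remains possible at r4c4, so r4c4=1.
Step 10. [r3c3∈{4}] nothing but 4 survives at r3c3 ⇒ r3c3=4.

Answer: 1 2 3 4 / 3 4 1 2 / 2 1 4 3 / 4 3 2 1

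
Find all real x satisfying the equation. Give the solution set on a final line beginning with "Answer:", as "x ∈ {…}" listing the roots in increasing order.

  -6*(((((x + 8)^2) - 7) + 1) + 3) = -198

Step 1. [-6*(((((x + 8)^2) - 7) + 1) + 3) = -198] LHS = -6·(…); ÷-6 both sides ⇒ div: ((((x + 8)^2) - 7) + 1) + 3 = 33.
Step 2. [((((x + 8)^2) - 7) + 1) + 3 = 33] 3 comes off first (subtract 3). So sub: (((x + 8)^2) - 7) + 1 = 30.
Step 3. [(((x + 8)^2) - 7) + 1 = 30] the outer +1 inverts by subtracting 1 ⇒ sub: ((x + 8)^2) - 7 = 29.
Step 4. [((x + 8)^2) - 7 = 29] 7 comes off first (add 7) ⇒ sub: (x + 8)^2 = 36.
Step 5. [(x + 8)^2 = 36] LHS squared, RHS 36 ≥ 0: apply √ (±). So sqrt: x + 8 = 6 or -6.
Step 6. [x + 8 = 6 or -6] 8 comes off first (subtract 8) ⇒ sub: x = -2 or -14.

Answer: x ∈ {-14, -2}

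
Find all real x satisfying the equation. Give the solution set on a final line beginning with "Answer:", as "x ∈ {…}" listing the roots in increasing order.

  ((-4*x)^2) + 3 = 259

Step 1. [((-4*x)^2) + 3 = 259] +3 is outermost — subtract 3 both sides. So sub: (-4*x)^2 = 256.
Step 2. [(-4*x)^2 = 256] √ both sides: 256 ≥ 0 gives two branches. So sqrt: -4*x = 16 or -16.
Step 3. [-4*x = 16 or -16] LHS = -4·(…); ÷-4 both sides. So div: x = -4 or 4.

Answer: x ∈ {-4, 4}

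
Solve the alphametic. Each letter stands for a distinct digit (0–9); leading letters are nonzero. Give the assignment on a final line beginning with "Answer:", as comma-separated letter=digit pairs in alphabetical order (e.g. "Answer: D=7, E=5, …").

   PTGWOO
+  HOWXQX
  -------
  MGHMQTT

Step 1. [col 1: O + X ≡ T (mod 10)] several values work for O in column 1 (O + X ≡ T (mod 10), carry-in 0); try O=6, so O=6.
Step 2. [col 1: O + X ≡ T (mod 10)] X=4 is one option consistent with column 1 (O + X ≡ T (mod 10), carry-in 0) — take it. So X=4.
Step 3. [M] M is the leading digit of a 7-digit sum of two 6-digit numbers; the final carry is exactly 1, so M=1.
Step 4. [col 1: O + X ≡ T (mod 10)] column 1: given O=6, X=4, carry-in 0, and digits 1,4,6 already taken and all letters distinct, O+X≡T (mod 10) forces T=0, so T=0.
Step 5. [col 2: O + Q ≡ T (mod 10)] column 2: given O=6, T=0, carry-in 1, and digits 0,1,4,6 already taken and all letters distinct, O+Q≡T (mod 10) forces Q=3, so Q=3.
Step 6. [col 3: W + X ≡ Q (mod 10)] from column 3 (X=4, Q=3, carry-in 1, digits 0,1,3,4,6 already taken and all letters distinct): W must equal 8 ⇒ W=8.
Step 7. [col 4: G + W ≡ M (mod 10)] from column 4 (W=8, M=1, carry-in 1, digits 0,1,3,4,6,8 already taken and all letters distinct): G must equal 2, so G=2.
Step 8. [col 5: T + O ≡ H (mod 10)] in column 5 we have T+O≡H with carry-in 1; given T=0, O=6 and digits 0,1,2,3,4,6,8 already taken and all letters distinct, that pins H to 7. So H=7.
Step 9. [col 6: P + H ≡ G (mod 10)] column 6: given H=7, G=2, carry-in 0, and digits 0,1,2,3,4,6,7,8 already taken and all letters distinct, P+H≡G (mod 10) forces P=5, so P=5.

Answer: G=2, H=7, M=1, O=6, P=5, Q=3, T=0, W=8, X=4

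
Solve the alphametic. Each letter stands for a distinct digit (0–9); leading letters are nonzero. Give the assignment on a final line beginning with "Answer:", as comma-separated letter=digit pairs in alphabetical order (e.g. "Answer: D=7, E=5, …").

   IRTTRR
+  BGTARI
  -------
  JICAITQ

Step 1. [col 1: R + I ≡ Q (mod 10)] column 1 (R + I ≡ Q (mod 10), carry-in 0) doesn't pin I yet; pick I=6 and continue ⇒ I=6.
Step 2. [J] adding two 6-digit numbers gives at most 6+1 digits, and here it does — J is that final carry and must be 1. So J=1.
Step 3. [col 1: R + I ≡ Q (mod 10)] several values work for Q in column 1 (R + I ≡ Q (mod 10), carry-in 0); try Q=3 ⇒ Q=3.
Step 4. [col 1: R + I ≡ Q (mod 10)] from column 1 (I=6, Q=3, carry-in 0, digits 1,3,6 already taken and all letters distinct): R must equal 7. So R=7.
Step 5. [col 2: R + R ≡ T (mod 10)] from column 2 (R=7, carry-in 1, digits 1,3,6,7 already taken and all letters distinct): T must equal 5. So T=5.
Step 6. [col 3: T + A ≡ I (mod 10)] from column 3 (T=5, I=6, carry-in 1, digits 1,3,5,6,7 already taken and all letters distinct): A must equal 0, so A=0.
Step 7. [col 5: R + G ≡ C (mod 10)] in column 5 we have R+G≡C with carry-in 1; given R=7 and digits 0,1,3,5,6,7 already taken and all letters distinct, that pins C to 2. So C=2.
Step 8. [col 5: R + G ≡ C (mod 10)] in column 5 we have R+G≡C with carry-in 1; given R=7, C=2 and digits 0,1,2,3,5,6,7 already taken and all letters distinct, that pins G to 4 ⇒ G=4.
Step 9. [col 6: I + B ≡ I (mod 10)] column 6 reads I+B+carry(1)=I with I=6; with digits 0,1,2,3,4,5,6,7 already taken and all letters distinct, the only value for B is 9, so B=9.

Answer: A=0, B=9, C=2, G=4, I=6, J=1, Q=3, R=7, T=5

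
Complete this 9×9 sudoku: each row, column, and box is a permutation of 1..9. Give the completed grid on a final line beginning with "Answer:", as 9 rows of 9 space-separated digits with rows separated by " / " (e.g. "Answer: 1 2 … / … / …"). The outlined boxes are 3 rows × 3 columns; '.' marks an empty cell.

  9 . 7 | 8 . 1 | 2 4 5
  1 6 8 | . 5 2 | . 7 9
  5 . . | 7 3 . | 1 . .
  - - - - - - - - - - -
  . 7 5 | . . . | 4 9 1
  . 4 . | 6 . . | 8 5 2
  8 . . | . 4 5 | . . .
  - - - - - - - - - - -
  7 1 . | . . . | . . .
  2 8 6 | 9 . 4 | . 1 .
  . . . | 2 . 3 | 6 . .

Step 1. [r7c3∈{3,4,9}] across box 7, 3 lands solely at r7c3 ⇒ r7c3=3.
Step 2. [r6c8∈{3,6}] across col 8, 3 lands solely at r6c8 ⇒ r6c8=3.
Step 3. [r9c8∈{8}] r9c8 is down to just 8, so r9c8=8.
Step 4. [r8c5∈{7}] r8c5 has the single candidate 7. So r8c5=7.
Step 5. [r5c5∈{1,9}] across col 5, 9 lands solely at r5c5, so r5c5=9.
Step 6. [r1c5∈{6}] r1c5 has the single candidate 6. So r1c5=6.
Step 7. [r3c3∈{2,4}] row 3 places 4 nowhere but r3c3 ⇒ r3c3=4.
Step 8. [r6c3∈{1,2,9}] in col 3, 2 fits only at r6c3, so r6c3=2.
Step 9. [r6c9∈{6,7}] row 6 places 6 nowhere but r6c9. So r6c9=6.
Step 10. [r4c6∈{8}] r4c6 has the single candidate 8, so r4c6=8.
Step 11. [r8c7∈{3,5}] row 8 places 5 nowhere but r8c7, so r8c7=5.
Step 12. [r9c1∈{4}] nothing but 4 survives at r9c1. So r9c1=4.
Step 13. [r4c4∈{3}] r4c4 is down to just 3 ⇒ r4c4=3.
Step 14. [r6c2∈{9}] r6c2's peers cover all but 9. So r6c2=9.
Step 15. [r8c9∈{3}] r8c9's peers cover all but 3. So r8c9=3.
Step 16. [r9c5∈{1}] r9c5 has the single candidate 1, so r9c5=1.
Step 17. [r7c5∈{8}] only 8 remains possible at r7c5. So r7c5=8.
Step 18. [r6c7∈{7}] r6c7 is down to just 7 ⇒ r6c7=7.
Step 19. [r7c8∈{2}] r7c8's peers cover all but 2 ⇒ r7c8=2.
Step 20. [r9c2∈{5}] only 5 remains possible at r9c2 ⇒ r9c2=5.
Step 21. [r9c3∈{9}] r9c3's peers cover all but 9. So r9c3=9.
Step 22. [r3c6∈{9}] r3c6's peers cover all but 9, so r3c6=9.
Step 23. [r7c4∈{5}] only 5 remains possible at r7c4. So r7c4=5.
Step 24. [r5c6∈{7}] r5c6's peers cover all but 7 ⇒ r5c6=7.
Step 25. [r1c2∈{3}] r1c2 has the single candidate 3 ⇒ r1c2=3.
Step 26. [r6c4∈{1}] r6c4 is down to just 1, so r6c4=1.
Step 27. [r2c7∈{3}] only 3 remains possible at r2c7. So r2c7=3.
Step 28. [r2c4∈{4}] r2c4's peers cover all but 4, so r2c4=4.
Step 29. [r3c2∈{2}] r3c2 is down to just 2. So r3c2=2.
Step 30. [r3c9∈{8}] nothing but 8 survives at r3c9 ⇒ r3c9=8.
Step 31. [r4c5∈{2}] only 2 remains possible at r4c5, so r4c5=2.
Step 32. [r5c3∈{1}] r5c3 is down to just 1 ⇒ r5c3=1.
Step 33. [r5c1∈{3}] r5c1 has the single candidate 3 ⇒ r5c1=3.
Step 34. [r7c9∈{4}] r7c9 has the single candidate 4, so r7c9=4.
Step 35. [r4c1∈{6}] only 6 remains possible at r4c1. So r4c1=6.
Step 36. [r3c8∈{6}] only 6 remains possible at r3c8. So r3c8=6.
Step 37. [r7c7∈{9}] r7c7's peers cover all but 9, so r7c7=9.
Step 38. [r7c6∈{6}] r7c6 has the single candidate 6, so r7c6=6.
Step 39. [r9c9∈{7}] only 7 remains possible at r9c9. So r9c9=7.

Answer: 9 3 7 8 6 1 2 4 5 / 1 6 8 4 5 2 3 7 9 / 5 2 4 7 3 9 1 6 8 / 6 7 5 3 2 8 4 9 1 / 3 4 1 6 9 7 8 5 2 / 8 9 2 1 4 5 7 3 6 / 7 1 3 5 8 6 9 2 4 / 2 8 6 9 7 4 5 1 3 / 4 5 9 2 1 3 6 8 7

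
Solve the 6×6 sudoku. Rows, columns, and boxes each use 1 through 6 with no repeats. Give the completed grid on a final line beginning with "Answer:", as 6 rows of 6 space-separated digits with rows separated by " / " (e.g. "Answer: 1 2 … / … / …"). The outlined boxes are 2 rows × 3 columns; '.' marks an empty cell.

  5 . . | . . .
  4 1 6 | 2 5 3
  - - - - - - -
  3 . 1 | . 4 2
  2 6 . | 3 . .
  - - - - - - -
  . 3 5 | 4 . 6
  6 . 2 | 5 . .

Step 1. [r6c6∈{1}] r6c6 has the single candidate 1, so r6c6=1.
Step 2. [r1c4∈{1,6}] in col 4, 1 fits only at r1c4, so r1c4=1.
Step 3. [r4c5∈{1}] r4c5's peers cover all but 1, so r4c5=1.
Step 4. [r1c5∈{6}] only 6 remains possible at r1c5. So r1c5=6.
Step 5. [r4c6∈{5}] only 5 remains possible at r4c6 ⇒ r4c6=5.
Step 6. [r1c6∈{4}] nothing but 4 survives at r1c6 ⇒ r1c6=4.
Step 7. [r3c4∈{6}] r3c4 has the single candidate 6 ⇒ r3c4=6.
Step 8. [r6c5∈{3}] r6c5 has the single candidate 3. So r6c5=3.
Step 9. [r1c2∈{2}] nothing but 2 survives at r1c2. So r1c2=2.
Step 10. [r1c3∈{3}] nothing but 3 survives at r1c3 ⇒ r1c3=3.
Step 11. [r5c5∈{2}] r5c5 is down to just 2 ⇒ r5c5=2.
Step 12. [r3c2∈{5}] nothing but 5 survives at r3c2 ⇒ r3c2=5.
Step 13. [r5c1∈{1}] r5c1's peers cover all but 1, so r5c1=1.
Step 14. [r4c3∈{4}] r4c3 has the single candidate 4, so r4c3=4.
Step 15. [r6c2∈{4}] r6c2 has the single candidate 4. So r6c2=4.

Answer: 5 2 3 1 6 4 / 4 1 6 2 5 3 / 3 5 1 6 4 2 / 2 6 4 3 1 5 / 1 3 5 4 2 6 / 6 4 2 5 3 1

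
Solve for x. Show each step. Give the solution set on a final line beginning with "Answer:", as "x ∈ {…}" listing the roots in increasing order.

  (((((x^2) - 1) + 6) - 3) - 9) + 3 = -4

Step 1. [(((((x^2) - 1) + 6) - 3) - 9) + 3 = -4] 3 comes off first (subtract 3), so sub: ((((x^2) - 1) + 6) - 3) - 9 = -7.
Step 2. [((((x^2) - 1) + 6) - 3) - 9 = -7] add 9: x sits inside (… - 9), so sub: (((x^2) - 1) + 6) - 3 = 2.
Step 3. [(((x^2) - 1) + 6) - 3 = 2] the outer -3 inverts by adding 3, so sub: ((x^2) - 1) + 6 = 5.
Step 4. [((x^2) - 1) + 6 = 5] the outer +6 inverts by subtracting 6 ⇒ sub: (x^2) - 1 = -1.
Step 5. [(x^2) - 1 = -1] 1 comes off first (add 1) ⇒ sub: x^2 = 0.
Step 6. [x^2 = 0] LHS squared, RHS 0 ≥ 0: apply √ (±). So sqrt: x = 0.

Answer: x ∈ {0}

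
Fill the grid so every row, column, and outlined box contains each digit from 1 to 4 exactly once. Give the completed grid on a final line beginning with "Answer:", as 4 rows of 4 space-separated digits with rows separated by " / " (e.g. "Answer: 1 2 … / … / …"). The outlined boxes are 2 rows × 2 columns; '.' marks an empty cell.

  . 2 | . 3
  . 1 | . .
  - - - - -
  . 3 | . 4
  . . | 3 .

Step 1. [r4c4∈{1,2}] in col 4, 1 fits only at r4c4, so r4c4=1.
Step 2. [r1c1∈{4}] r1c1 has the single candidate 4. So r1c1=4.
Step 3. [r3c3∈{2}] r3c3's peers cover all but 2. So r3c3=2.
Step 4. [r2c3∈{4}] nothing but 4 survives at r2c3 ⇒ r2c3=4.
Step 5. [r2c1∈{3}] r2c1 has the single candidate 3 ⇒ r2c1=3.
Step 6. [r4c2∈{4}] r4c2's peers cover all but 4, so r4c2=4.
Step 7. [r2c4∈{2}] r2c4 has the single candidate 2. So r2c4=2.
Step 8. [r3c1∈{1}] r3c1 has the single candidate 1, so r3c1=1.
Step 9. [r1c3∈{1}] r1c3 is down to just 1 ⇒ r1c3=1.
Step 10. [r4c1∈{2}] r4c1 has the single candidate 2 ⇒ r4c1=2.

Answer: 4 2 1 3 / 3 1 4 2 / 1 3 2 4 / 2 4 3 1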